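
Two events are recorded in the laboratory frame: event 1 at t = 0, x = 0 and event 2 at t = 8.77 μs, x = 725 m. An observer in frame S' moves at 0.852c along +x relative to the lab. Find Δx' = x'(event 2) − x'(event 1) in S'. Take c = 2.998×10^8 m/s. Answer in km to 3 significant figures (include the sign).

Δx' ≈ -2.89 km

γ = 1/√(1 − 0.852²) = 1.9101
Δx' = γ(Δx − vΔt) = 1.9101 × (725 m − 0.852×(2.998×10^8 m/s)×8.77×10^-6 s)
= 1.9101 × (-1515.1 m) = -2.89 km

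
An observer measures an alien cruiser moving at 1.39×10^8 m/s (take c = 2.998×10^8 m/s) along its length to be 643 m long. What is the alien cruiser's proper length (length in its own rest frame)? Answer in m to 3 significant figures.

L₀ ≈ 726 m

β = v/c = 1.39×10^8 / 2.998×10^8 = 0.46364
γ = 1/√(1 − 0.46364²) = 1.1286
L₀ = γL = 1.1286 × 643 = 726 m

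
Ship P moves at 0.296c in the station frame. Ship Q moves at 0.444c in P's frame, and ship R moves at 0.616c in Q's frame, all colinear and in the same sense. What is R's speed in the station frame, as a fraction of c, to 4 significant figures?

u ≈ 0.9053c

Compose boost 2: (0.444 + 0.296)/(1 + 0.444×0.296) = 0.7400/1.13142 = 0.654043
Compose boost 3: (0.616 + 0.654043)/(1 + 0.616×0.654043) = 1.27004/1.40289 = 0.9053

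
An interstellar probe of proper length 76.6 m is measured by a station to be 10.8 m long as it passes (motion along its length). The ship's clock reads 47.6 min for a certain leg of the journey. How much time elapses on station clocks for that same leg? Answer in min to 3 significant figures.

Δt ≈ 338 min

Length contraction ⇒ γ = L₀/L = 76.6/10.8 = 7.0926
Time dilation: Δt = γτ₀ = 7.0926 × 47.6 min = 338 min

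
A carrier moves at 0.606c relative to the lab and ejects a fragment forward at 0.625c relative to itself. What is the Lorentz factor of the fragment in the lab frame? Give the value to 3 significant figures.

γ ≈ 2.22

u_lab = (0.625 + 0.606)/(1 + 0.625×0.606) = 1.231/1.37875 = 0.892838
γ = 1/√(1 − 0.892838²) = 2.22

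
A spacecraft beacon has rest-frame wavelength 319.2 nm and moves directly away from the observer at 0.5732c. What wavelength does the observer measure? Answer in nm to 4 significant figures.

Relativistic Doppler: λ_obs = λ_src √((1+β)/(1−β))
= 319.2 × √(1.57320/0.426800) = 319.2 × 1.91991 = 612.8 nm

λ_obs ≈ 612.8 nm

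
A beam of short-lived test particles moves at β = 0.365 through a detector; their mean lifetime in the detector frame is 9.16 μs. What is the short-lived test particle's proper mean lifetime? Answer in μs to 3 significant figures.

τ₀ ≈ 8.53 μs

γ = 1/√(1 − 0.365²) = 1.0741
Proper time: τ₀ = Δt/γ = 9.16/1.0741 = 8.53 μs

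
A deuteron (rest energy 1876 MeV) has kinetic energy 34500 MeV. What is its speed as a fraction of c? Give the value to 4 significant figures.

γ = 1 + K/(m₀c²) = 1 + 34500/1876 = 19.3902
β = √(1 − 1/γ²) = 0.9987

β ≈ 0.9987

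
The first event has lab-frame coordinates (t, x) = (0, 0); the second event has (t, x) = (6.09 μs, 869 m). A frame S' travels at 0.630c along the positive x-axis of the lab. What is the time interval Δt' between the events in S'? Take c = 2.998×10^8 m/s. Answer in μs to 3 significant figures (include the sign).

γ = 1/√(1 − 0.630²) = 1.2877
Δt' = γ(Δt − vΔx/c²) = 1.2877 × (6.09 μs − 0.630×869 m / (2.998×10^8 m/s))
= 1.2877 × (4.2639 μs) = 5.49 μs

Δt' ≈ 5.49 μs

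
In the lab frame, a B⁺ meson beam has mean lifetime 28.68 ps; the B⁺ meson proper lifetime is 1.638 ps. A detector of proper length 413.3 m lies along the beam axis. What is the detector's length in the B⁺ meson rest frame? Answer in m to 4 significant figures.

Time dilation ⇒ γ = Δt/τ₀ = 28.68/1.638 = 17.5092
Length contraction: L = L₀/γ = 413.3/17.5092 = 23.60 m

L ≈ 23.60 m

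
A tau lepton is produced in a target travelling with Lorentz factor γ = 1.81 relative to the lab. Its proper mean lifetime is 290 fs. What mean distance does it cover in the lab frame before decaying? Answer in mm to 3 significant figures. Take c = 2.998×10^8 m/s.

d ≈ 0.131 mm

β = √(1 − 1/γ²) = √(1 − 1/1.81²) = 0.83352
Dilated lifetime: Δt = γτ₀ = 1.81 × 290 fs = 524.90 fs
d = vΔt = 0.83352c × 524.90 fs = 2.4989×10^8 m/s × 5.2490×10^-13 s = 0.131 mm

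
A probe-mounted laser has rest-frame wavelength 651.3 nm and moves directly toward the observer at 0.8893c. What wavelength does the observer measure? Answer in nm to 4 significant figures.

Relativistic Doppler: λ_obs = λ_src √((1−β)/(1+β))
= 651.3 × √(0.110700/1.88930) = 651.3 × 0.242060 = 157.7 nm

λ_obs ≈ 157.7 nm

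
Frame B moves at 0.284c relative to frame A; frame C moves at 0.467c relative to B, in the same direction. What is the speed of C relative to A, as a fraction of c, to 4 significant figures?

u ≈ 0.6631c

Compose boost 2: (0.467 + 0.284)/(1 + 0.467×0.284) = 0.7510/1.13263 = 0.6631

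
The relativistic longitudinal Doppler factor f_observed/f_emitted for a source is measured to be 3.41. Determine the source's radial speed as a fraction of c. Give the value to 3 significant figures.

β ≈ 0.842

f_obs/f_src = √((1+β)/(1−β)) = 3.41  ⇒  (1+β)/(1−β) = 11.628
β = |1 − D²|/(1 + D²) = |1 − 11.628|/(1 + 11.628) = 0.842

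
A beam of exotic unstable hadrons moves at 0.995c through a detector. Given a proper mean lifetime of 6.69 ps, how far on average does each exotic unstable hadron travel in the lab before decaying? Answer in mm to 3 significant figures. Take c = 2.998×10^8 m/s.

d ≈ 20.0 mm

γ = 1/√(1 − 0.995²) = 10.013
Dilated lifetime: Δt = γτ₀ = 10.013 × 6.69 ps = 66.984 ps
d = vΔt = 0.995c × 66.984 ps = 2.9830×10^8 m/s × 6.6984×10^-11 s = 20.0 mm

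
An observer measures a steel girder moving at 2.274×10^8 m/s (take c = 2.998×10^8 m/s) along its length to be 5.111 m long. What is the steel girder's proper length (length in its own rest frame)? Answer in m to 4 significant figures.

β = v/c = 2.274×10^8 / 2.998×10^8 = 0.758506
γ = 1/√(1 − 0.758506²) = 1.53453
L₀ = γL = 1.53453 × 5.111 = 7.843 m

L₀ ≈ 7.843 m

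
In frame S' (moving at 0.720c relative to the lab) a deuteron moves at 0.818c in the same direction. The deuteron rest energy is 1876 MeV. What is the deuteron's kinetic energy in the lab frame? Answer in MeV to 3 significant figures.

u_lab = (0.818 + 0.720)/(1 + 0.818×0.720) = 0.967929
γ = 1/√(1 − 0.967929²) = 3.9805
K = (γ − 1)m₀c² = (3.9805 − 1) × 1876 = 2.9805 × 1876 = 5590 MeV

K ≈ 5590 MeV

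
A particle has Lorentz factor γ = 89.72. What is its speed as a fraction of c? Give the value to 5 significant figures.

β ≈ 0.99994

β = √(1 − 1/γ²) = √(1 − 1/89.72²) = √(0.9998758) = 0.99994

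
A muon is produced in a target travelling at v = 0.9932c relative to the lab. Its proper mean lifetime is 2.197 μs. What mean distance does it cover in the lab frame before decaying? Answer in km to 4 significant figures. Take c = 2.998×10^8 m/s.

γ = 1/√(1 − 0.9932²) = 8.58954
Dilated lifetime: Δt = γτ₀ = 8.58954 × 2.197 μs = 18.8712 μs
d = vΔt = 0.9932c × 18.8712 μs = 2.97761×10^8 m/s × 1.88712×10^-5 s = 5.619 km

d ≈ 5.619 km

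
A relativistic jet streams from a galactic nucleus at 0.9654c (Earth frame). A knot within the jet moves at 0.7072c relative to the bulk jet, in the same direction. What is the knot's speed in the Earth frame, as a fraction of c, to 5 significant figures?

Relativistic velocity addition: u = (u' + v)/(1 + u'v/c²)
= (0.7072 + 0.9654)/(1 + 0.7072×0.9654) = 1.6726/1.682731 = 0.99398

u ≈ 0.99398c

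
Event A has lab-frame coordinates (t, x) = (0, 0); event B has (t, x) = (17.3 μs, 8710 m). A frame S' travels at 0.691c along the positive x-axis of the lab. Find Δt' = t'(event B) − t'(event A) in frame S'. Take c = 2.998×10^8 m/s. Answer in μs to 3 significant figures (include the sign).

γ = 1/√(1 − 0.691²) = 1.3834
Δt' = γ(Δt − vΔx/c²) = 1.3834 × (17.3 μs − 0.691×8710 m / (2.998×10^8 m/s))
= 1.3834 × (-2.7754 μs) = -3.84 μs

Δt' ≈ -3.84 μs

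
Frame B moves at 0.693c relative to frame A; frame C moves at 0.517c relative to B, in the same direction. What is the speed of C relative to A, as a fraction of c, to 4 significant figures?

u ≈ 0.8908c

Compose boost 2: (0.517 + 0.693)/(1 + 0.517×0.693) = 1.210/1.35828 = 0.8908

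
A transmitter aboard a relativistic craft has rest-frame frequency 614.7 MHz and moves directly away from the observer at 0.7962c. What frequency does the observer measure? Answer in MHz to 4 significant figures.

f_obs ≈ 207.1 MHz

Relativistic Doppler: f_obs = f_src √((1−β)/(1+β))
= 614.7 × √(0.203800/1.79620) = 614.7 × 0.336841 = 207.1 MHz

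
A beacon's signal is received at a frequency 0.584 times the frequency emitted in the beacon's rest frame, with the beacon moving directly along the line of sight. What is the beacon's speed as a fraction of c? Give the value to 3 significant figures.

β ≈ 0.491

f_obs/f_src = √((1−β)/(1+β)) = 0.584  ⇒  (1−β)/(1+β) = 0.34106
β = |1 − D²|/(1 + D²) = |1 − 0.34106|/(1 + 0.34106) = 0.491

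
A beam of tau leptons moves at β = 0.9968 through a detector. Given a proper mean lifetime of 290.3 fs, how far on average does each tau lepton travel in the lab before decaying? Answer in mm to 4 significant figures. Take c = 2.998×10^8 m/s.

γ = 1/√(1 − 0.9968²) = 12.5100
Dilated lifetime: Δt = γτ₀ = 12.5100 × 290.3 fs = 3631.66 fs
d = vΔt = 0.9968c × 3631.66 fs = 2.98841×10^8 m/s × 3.63166×10^-12 s = 1.085 mm

d ≈ 1.085 mm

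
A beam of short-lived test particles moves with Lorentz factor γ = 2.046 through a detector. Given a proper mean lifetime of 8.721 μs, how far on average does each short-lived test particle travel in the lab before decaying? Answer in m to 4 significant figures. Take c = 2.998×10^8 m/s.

d ≈ 4667 m

β = √(1 − 1/γ²) = √(1 − 1/2.046²) = 0.872419
Dilated lifetime: Δt = γτ₀ = 2.046 × 8.721 μs = 17.8432 μs
d = vΔt = 0.872419c × 17.8432 μs = 2.61551×10^8 m/s × 1.78432×10^-5 s = 4667 m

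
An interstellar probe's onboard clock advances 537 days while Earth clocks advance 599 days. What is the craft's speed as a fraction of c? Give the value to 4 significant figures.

β ≈ 0.4431

γ = Δt/τ₀ = 599/537 = 1.11546
β = √(1 − 1/γ²) = √(1 − 1/1.11546²) = 0.4431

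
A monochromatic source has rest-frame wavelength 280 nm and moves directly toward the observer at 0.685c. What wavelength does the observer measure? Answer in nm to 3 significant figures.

λ_obs ≈ 121 nm

Relativistic Doppler: λ_obs = λ_src √((1−β)/(1+β))
= 280 × √(0.31500/1.6850) = 280 × 0.43237 = 121 nm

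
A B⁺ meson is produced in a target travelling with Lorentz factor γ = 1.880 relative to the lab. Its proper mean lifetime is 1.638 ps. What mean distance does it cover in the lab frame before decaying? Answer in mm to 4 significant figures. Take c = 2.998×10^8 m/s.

d ≈ 0.7818 mm

β = √(1 − 1/γ²) = √(1 − 1/1.880²) = 0.846798
Dilated lifetime: Δt = γτ₀ = 1.880 × 1.638 ps = 3.07944 ps
d = vΔt = 0.846798c × 3.07944 ps = 2.53870×10^8 m/s × 3.07944×10^-12 s = 0.7818 mm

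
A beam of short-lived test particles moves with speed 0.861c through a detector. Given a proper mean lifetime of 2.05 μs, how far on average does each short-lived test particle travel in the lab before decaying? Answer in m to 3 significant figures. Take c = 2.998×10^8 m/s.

γ = 1/√(1 − 0.861²) = 1.9662
Dilated lifetime: Δt = γτ₀ = 1.9662 × 2.05 μs = 4.0306 μs
d = vΔt = 0.861c × 4.0306 μs = 2.5813×10^8 m/s × 4.0306×10^-6 s = 1040 m

d ≈ 1040 m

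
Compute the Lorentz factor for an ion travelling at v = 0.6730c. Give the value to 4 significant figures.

γ ≈ 1.352

γ = 1/√(1 − β²) = 1/√(1 − 0.6730²) = 1/√(0.547071) = 1.352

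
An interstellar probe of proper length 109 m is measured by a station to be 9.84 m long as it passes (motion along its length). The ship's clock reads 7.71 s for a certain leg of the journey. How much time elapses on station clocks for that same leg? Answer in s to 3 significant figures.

Δt ≈ 85.4 s

Length contraction ⇒ γ = L₀/L = 109/9.84 = 11.077
Time dilation: Δt = γτ₀ = 11.077 × 7.71 s = 85.4 s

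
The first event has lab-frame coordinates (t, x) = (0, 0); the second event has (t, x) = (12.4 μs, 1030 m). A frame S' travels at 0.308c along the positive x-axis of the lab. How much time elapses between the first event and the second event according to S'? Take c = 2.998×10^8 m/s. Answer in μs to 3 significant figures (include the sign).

γ = 1/√(1 − 0.308²) = 1.0511
Δt' = γ(Δt − vΔx/c²) = 1.0511 × (12.4 μs − 0.308×1030 m / (2.998×10^8 m/s))
= 1.0511 × (11.342 μs) = 11.9 μs

Δt' ≈ 11.9 μs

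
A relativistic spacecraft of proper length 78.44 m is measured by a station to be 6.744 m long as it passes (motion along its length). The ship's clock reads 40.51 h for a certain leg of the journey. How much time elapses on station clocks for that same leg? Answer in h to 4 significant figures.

Δt ≈ 471.2 h

Length contraction ⇒ γ = L₀/L = 78.44/6.744 = 11.6311
Time dilation: Δt = γτ₀ = 11.6311 × 40.51 h = 471.2 h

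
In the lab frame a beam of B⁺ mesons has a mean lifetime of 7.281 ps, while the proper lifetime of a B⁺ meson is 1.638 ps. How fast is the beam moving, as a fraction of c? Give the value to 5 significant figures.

β ≈ 0.97437

γ = Δt/τ₀ = 7.281/1.638 = 4.445055
β = √(1 − 1/γ²) = √(1 − 1/4.445055²) = 0.97437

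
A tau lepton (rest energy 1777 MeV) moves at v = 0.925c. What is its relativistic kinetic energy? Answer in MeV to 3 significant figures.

K ≈ 2900 MeV

γ = 1/√(1 − 0.925²) = 2.6318
K = (γ − 1)m₀c² = (2.6318 − 1) × 1777 MeV = 1.6318 × 1777 MeV = 2900 MeV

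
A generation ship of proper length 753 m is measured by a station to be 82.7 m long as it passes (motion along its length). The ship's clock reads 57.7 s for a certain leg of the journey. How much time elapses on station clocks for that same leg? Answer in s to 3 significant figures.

Length contraction ⇒ γ = L₀/L = 753/82.7 = 9.1052
Time dilation: Δt = γτ₀ = 9.1052 × 57.7 s = 525 s

Δt ≈ 525 s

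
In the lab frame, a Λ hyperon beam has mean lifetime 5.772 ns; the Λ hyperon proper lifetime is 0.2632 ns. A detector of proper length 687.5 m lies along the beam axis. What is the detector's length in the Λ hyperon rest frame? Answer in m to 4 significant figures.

Time dilation ⇒ γ = Δt/τ₀ = 5.772/0.2632 = 21.9301
Length contraction: L = L₀/γ = 687.5/21.9301 = 31.35 m

L ≈ 31.35 m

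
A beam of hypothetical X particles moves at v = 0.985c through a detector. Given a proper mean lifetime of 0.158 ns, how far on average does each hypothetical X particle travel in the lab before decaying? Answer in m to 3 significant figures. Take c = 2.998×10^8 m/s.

d ≈ 0.270 m

γ = 1/√(1 − 0.985²) = 5.7953
Dilated lifetime: Δt = γτ₀ = 5.7953 × 0.158 ns = 0.91565 ns
d = vΔt = 0.985c × 0.91565 ns = 2.9530×10^8 m/s × 9.1565×10^-10 s = 0.270 m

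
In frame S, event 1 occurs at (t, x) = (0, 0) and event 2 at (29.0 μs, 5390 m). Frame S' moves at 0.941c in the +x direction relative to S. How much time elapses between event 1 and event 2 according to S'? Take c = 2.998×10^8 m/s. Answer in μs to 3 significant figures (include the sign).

Δt' ≈ 35.7 μs

γ = 1/√(1 − 0.941²) = 2.9550
Δt' = γ(Δt − vΔx/c²) = 2.9550 × (29.0 μs − 0.941×5390 m / (2.998×10^8 m/s))
= 2.9550 × (12.082 μs) = 35.7 μs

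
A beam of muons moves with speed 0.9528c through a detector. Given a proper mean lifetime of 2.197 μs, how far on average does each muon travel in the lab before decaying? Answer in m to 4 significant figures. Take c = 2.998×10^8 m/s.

d ≈ 2067 m

γ = 1/√(1 − 0.9528²) = 3.29382
Dilated lifetime: Δt = γτ₀ = 3.29382 × 2.197 μs = 7.23653 μs
d = vΔt = 0.9528c × 7.23653 μs = 2.85649×10^8 m/s × 7.23653×10^-6 s = 2067 m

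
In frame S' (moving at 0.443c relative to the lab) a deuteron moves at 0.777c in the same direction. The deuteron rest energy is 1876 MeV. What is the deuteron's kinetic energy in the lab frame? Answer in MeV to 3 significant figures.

K ≈ 2590 MeV

u_lab = (0.777 + 0.443)/(1 + 0.777×0.443) = 0.907596
γ = 1/√(1 − 0.907596²) = 2.3818
K = (γ − 1)m₀c² = (2.3818 − 1) × 1876 = 1.3818 × 1876 = 2590 MeV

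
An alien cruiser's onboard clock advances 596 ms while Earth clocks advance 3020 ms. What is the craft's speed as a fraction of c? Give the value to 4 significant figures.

β ≈ 0.9803

γ = Δt/τ₀ = 3020/596 = 5.06711
β = √(1 − 1/γ²) = √(1 − 1/5.06711²) = 0.9803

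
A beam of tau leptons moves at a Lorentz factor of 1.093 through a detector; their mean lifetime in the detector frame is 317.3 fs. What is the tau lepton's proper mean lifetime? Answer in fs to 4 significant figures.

γ = 1.093 (given)
Proper time: τ₀ = Δt/γ = 317.3/1.093 = 290.3 fs

τ₀ ≈ 290.3 fs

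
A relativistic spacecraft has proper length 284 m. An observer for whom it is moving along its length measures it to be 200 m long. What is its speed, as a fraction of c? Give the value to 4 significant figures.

β ≈ 0.7100

γ = L₀/L = 284/200 = 1.42000
β = √(1 − 1/γ²) = 0.7100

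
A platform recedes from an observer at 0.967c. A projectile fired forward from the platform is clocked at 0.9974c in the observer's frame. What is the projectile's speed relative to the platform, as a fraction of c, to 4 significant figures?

u' ≈ 0.8560c

Inverse velocity addition: u' = (u − v)/(1 − uv/c²)
= (0.9974 − 0.967)/(1 − 0.9974×0.967) = 0.03040/0.0355142 = 0.8560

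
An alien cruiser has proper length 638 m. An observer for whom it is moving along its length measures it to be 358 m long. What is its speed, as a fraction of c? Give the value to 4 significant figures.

γ = L₀/L = 638/358 = 1.78212
β = √(1 − 1/γ²) = 0.8277

β ≈ 0.8277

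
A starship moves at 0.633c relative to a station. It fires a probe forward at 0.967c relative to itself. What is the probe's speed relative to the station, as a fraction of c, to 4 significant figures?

Relativistic velocity addition: u = (u' + v)/(1 + u'v/c²)
= (0.967 + 0.633)/(1 + 0.967×0.633) = 1.600/1.61211 = 0.9925

u ≈ 0.9925c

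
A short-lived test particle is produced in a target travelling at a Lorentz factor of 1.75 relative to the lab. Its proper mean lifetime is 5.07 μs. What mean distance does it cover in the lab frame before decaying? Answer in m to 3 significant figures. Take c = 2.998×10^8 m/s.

β = √(1 − 1/γ²) = √(1 − 1/1.75²) = 0.82065
Dilated lifetime: Δt = γτ₀ = 1.75 × 5.07 μs = 8.8725 μs
d = vΔt = 0.82065c × 8.8725 μs = 2.4603×10^8 m/s × 8.8725×10^-6 s = 2180 m

d ≈ 2180 m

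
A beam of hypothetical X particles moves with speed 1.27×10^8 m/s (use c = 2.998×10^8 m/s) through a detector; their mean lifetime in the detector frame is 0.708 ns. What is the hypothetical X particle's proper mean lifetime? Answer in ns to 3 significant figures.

τ₀ ≈ 0.641 ns

β = v/c = 1.27×10^8 / 2.998×10^8 = 0.42362
γ = 1/√(1 − 0.42362²) = 1.1039
Proper time: τ₀ = Δt/γ = 0.708/1.1039 = 0.641 ns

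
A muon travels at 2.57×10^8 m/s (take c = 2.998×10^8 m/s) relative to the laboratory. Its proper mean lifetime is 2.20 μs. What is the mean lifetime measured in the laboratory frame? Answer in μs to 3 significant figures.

β = v/c = 2.57×10^8 / 2.998×10^8 = 0.85724
γ = 1/√(1 − 0.85724²) = 1.9420
Time dilation: Δt = γτ₀ = 1.9420 × 2.20 μs = 4.27 μs

Δt ≈ 4.27 μs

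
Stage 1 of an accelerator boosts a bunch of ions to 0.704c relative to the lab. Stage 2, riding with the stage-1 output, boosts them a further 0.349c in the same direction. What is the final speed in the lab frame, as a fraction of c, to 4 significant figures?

u ≈ 0.8453c

Compose boost 2: (0.349 + 0.704)/(1 + 0.349×0.704) = 1.053/1.24570 = 0.8453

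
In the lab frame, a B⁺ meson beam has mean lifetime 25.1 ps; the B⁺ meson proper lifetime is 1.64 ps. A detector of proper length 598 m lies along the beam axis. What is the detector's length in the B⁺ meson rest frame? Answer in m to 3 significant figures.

Time dilation ⇒ γ = Δt/τ₀ = 25.1/1.64 = 15.305
Length contraction: L = L₀/γ = 598/15.305 = 39.1 m

L ≈ 39.1 m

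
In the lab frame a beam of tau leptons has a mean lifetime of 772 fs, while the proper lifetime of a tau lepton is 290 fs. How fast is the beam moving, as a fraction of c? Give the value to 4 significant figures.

β ≈ 0.9268

γ = Δt/τ₀ = 772/290 = 2.66207
β = √(1 − 1/γ²) = √(1 − 1/2.66207²) = 0.9268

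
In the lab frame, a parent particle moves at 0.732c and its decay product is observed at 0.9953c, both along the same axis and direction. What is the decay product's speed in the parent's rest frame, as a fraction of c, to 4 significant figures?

Inverse velocity addition: u' = (u − v)/(1 − uv/c²)
= (0.9953 − 0.732)/(1 − 0.9953×0.732) = 0.2633/0.271440 = 0.9700

u' ≈ 0.9700c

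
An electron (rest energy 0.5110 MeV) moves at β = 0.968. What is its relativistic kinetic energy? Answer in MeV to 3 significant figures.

K ≈ 1.53 MeV

γ = 1/√(1 − 0.968²) = 3.9849
K = (γ − 1)m₀c² = (3.9849 − 1) × 0.5110 MeV = 2.9849 × 0.5110 MeV = 1.53 MeV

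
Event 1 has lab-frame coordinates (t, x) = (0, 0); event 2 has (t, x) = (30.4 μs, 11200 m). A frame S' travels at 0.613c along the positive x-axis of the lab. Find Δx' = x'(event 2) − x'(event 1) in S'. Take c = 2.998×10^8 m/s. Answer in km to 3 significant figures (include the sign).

γ = 1/√(1 − 0.613²) = 1.2657
Δx' = γ(Δx − vΔt) = 1.2657 × (11200 m − 0.613×(2.998×10^8 m/s)×30.4×10^-6 s)
= 1.2657 × (5613.2 m) = 7.10 km

Δx' ≈ 7.10 km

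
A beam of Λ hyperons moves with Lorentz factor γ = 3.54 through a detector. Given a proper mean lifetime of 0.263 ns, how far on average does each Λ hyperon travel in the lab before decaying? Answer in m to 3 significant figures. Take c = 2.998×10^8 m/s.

d ≈ 0.268 m

β = √(1 − 1/γ²) = √(1 − 1/3.54²) = 0.95927
Dilated lifetime: Δt = γτ₀ = 3.54 × 0.263 ns = 0.93102 ns
d = vΔt = 0.95927c × 0.93102 ns = 2.8759×10^8 m/s × 9.3102×10^-10 s = 0.268 m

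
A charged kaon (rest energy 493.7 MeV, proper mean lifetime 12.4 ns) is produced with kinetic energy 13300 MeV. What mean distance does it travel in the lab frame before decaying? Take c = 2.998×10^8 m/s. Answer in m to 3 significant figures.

γ = 1 + K/(m₀c²) = 1 + 13300/493.7 = 27.939
β = √(1 − 1/γ²) = 0.99936
Dilated lifetime: γτ₀ = 27.939 × 12.4 ns = 346.45 ns
d = βc·γτ₀ = 0.99936 × (2.998×10^8 m/s) × 3.4645×10^-7 s = 104 m

d ≈ 104 m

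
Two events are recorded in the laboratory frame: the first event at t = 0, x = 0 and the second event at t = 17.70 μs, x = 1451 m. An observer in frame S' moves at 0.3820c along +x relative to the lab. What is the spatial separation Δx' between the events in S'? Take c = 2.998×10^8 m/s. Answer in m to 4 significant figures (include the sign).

Δx' ≈ -623.3 m

γ = 1/√(1 − 0.3820²) = 1.08206
Δx' = γ(Δx − vΔt) = 1.08206 × (1451 m − 0.3820×(2.998×10^8 m/s)×17.70×10^-6 s)
= 1.08206 × (-576.068 m) = -623.3 m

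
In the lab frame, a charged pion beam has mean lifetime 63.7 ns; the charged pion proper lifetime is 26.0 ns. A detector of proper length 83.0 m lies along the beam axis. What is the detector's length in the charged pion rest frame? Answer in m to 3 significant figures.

Time dilation ⇒ γ = Δt/τ₀ = 63.7/26.0 = 2.4500
Length contraction: L = L₀/γ = 83.0/2.4500 = 33.9 m

L ≈ 33.9 m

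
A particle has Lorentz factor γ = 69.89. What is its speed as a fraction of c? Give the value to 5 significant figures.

β ≈ 0.99990

β = √(1 − 1/γ²) = √(1 − 1/69.89²) = √(0.9997953) = 0.99990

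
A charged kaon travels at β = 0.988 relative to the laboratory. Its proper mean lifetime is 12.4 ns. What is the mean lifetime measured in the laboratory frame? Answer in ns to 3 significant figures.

γ = 1/√(1 − 0.988²) = 6.4744
Time dilation: Δt = γτ₀ = 6.4744 × 12.4 ns = 80.3 ns

Δt ≈ 80.3 ns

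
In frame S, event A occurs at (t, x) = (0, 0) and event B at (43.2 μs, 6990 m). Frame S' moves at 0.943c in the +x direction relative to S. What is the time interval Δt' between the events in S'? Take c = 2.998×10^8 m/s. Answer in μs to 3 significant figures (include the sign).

Δt' ≈ 63.7 μs

γ = 1/√(1 − 0.943²) = 3.0049
Δt' = γ(Δt − vΔx/c²) = 3.0049 × (43.2 μs − 0.943×6990 m / (2.998×10^8 m/s))
= 3.0049 × (21.213 μs) = 63.7 μs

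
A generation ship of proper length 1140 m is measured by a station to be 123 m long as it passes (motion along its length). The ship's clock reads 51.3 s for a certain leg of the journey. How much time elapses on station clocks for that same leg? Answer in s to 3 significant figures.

Δt ≈ 475 s

Length contraction ⇒ γ = L₀/L = 1140/123 = 9.2683
Time dilation: Δt = γτ₀ = 9.2683 × 51.3 s = 475 s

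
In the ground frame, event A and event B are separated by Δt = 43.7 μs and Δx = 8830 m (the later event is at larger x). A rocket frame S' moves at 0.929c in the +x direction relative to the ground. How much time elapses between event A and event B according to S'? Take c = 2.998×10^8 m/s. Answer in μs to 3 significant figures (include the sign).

Δt' ≈ 44.1 μs

γ = 1/√(1 − 0.929²) = 2.7021
Δt' = γ(Δt − vΔx/c²) = 2.7021 × (43.7 μs − 0.929×8830 m / (2.998×10^8 m/s))
= 2.7021 × (16.338 μs) = 44.1 μs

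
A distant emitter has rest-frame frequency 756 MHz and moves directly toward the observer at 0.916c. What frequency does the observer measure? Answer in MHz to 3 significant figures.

f_obs ≈ 3610 MHz

Relativistic Doppler: f_obs = f_src √((1+β)/(1−β))
= 756 × √(1.9160/0.084000) = 756 × 4.7759 = 3610 MHz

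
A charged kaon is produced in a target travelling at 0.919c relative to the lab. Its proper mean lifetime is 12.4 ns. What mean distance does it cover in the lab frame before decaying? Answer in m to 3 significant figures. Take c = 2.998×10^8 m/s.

γ = 1/√(1 − 0.919²) = 2.5364
Dilated lifetime: Δt = γτ₀ = 2.5364 × 12.4 ns = 31.452 ns
d = vΔt = 0.919c × 31.452 ns = 2.7552×10^8 m/s × 3.1452×10^-8 s = 8.67 m

d ≈ 8.67 m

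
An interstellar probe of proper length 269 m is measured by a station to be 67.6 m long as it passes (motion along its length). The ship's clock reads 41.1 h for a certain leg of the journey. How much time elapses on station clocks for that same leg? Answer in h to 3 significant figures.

Length contraction ⇒ γ = L₀/L = 269/67.6 = 3.9793
Time dilation: Δt = γτ₀ = 3.9793 × 41.1 h = 164 h

Δt ≈ 164 h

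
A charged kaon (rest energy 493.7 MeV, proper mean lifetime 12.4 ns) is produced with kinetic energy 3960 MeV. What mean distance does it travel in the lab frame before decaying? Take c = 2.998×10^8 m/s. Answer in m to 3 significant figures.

γ = 1 + K/(m₀c²) = 1 + 3960/493.7 = 9.0211
β = √(1 − 1/γ²) = 0.99384
Dilated lifetime: γτ₀ = 9.0211 × 12.4 ns = 111.86 ns
d = βc·γτ₀ = 0.99384 × (2.998×10^8 m/s) × 1.1186×10^-7 s = 33.3 m

d ≈ 33.3 m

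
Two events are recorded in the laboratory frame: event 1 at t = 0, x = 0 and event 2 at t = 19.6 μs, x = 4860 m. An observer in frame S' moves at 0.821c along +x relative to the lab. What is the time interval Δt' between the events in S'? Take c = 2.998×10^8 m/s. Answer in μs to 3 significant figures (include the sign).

γ = 1/√(1 − 0.821²) = 1.7515
Δt' = γ(Δt − vΔx/c²) = 1.7515 × (19.6 μs − 0.821×4860 m / (2.998×10^8 m/s))
= 1.7515 × (6.2909 μs) = 11.0 μs

Δt' ≈ 11.0 μs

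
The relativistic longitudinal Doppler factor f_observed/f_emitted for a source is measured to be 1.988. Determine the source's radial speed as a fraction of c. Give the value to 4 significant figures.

β ≈ 0.5961

f_obs/f_src = √((1+β)/(1−β)) = 1.988  ⇒  (1+β)/(1−β) = 3.95214
β = |1 − D²|/(1 + D²) = |1 − 3.95214|/(1 + 3.95214) = 0.5961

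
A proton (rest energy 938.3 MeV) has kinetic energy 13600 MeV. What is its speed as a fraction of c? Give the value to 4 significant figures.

γ = 1 + K/(m₀c²) = 1 + 13600/938.3 = 15.4943
β = √(1 − 1/γ²) = 0.9979

β ≈ 0.9979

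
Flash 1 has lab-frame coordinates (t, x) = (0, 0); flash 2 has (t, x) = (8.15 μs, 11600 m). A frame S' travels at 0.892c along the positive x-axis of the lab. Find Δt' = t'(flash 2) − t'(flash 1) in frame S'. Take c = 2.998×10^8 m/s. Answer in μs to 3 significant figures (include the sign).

γ = 1/√(1 − 0.892²) = 2.2122
Δt' = γ(Δt − vΔx/c²) = 2.2122 × (8.15 μs − 0.892×11600 m / (2.998×10^8 m/s))
= 2.2122 × (-26.364 μs) = -58.3 μs

Δt' ≈ -58.3 μs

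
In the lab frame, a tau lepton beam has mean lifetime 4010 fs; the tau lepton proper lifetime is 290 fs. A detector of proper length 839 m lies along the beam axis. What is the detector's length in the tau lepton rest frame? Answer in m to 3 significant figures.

L ≈ 60.7 m

Time dilation ⇒ γ = Δt/τ₀ = 4010/290 = 13.828
Length contraction: L = L₀/γ = 839/13.828 = 60.7 m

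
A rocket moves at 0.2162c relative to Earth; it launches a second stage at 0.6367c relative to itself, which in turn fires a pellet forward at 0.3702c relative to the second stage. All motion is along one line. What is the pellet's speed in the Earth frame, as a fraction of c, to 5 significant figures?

u ≈ 0.87661c

Compose boost 2: (0.6367 + 0.2162)/(1 + 0.6367×0.2162) = 0.85290/1.137655 = 0.7497003
Compose boost 3: (0.3702 + 0.7497003)/(1 + 0.3702×0.7497003) = 1.119900/1.277539 = 0.87661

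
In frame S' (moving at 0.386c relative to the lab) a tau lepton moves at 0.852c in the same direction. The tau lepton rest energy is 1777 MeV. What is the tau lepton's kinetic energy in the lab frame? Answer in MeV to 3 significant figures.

u_lab = (0.852 + 0.386)/(1 + 0.852×0.386) = 0.931617
γ = 1/√(1 − 0.931617²) = 2.7515
K = (γ − 1)m₀c² = (2.7515 − 1) × 1777 = 1.7515 × 1777 = 3110 MeV

K ≈ 3110 MeV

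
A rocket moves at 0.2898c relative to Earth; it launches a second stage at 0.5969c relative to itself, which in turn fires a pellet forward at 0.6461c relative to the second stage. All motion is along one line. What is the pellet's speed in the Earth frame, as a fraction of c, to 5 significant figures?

Compose boost 2: (0.5969 + 0.2898)/(1 + 0.5969×0.2898) = 0.88670/1.172982 = 0.7559368
Compose boost 3: (0.6461 + 0.7559368)/(1 + 0.6461×0.7559368) = 1.402037/1.488411 = 0.94197

u ≈ 0.94197c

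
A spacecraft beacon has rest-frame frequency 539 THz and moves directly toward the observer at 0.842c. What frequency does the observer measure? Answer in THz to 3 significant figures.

Relativistic Doppler: f_obs = f_src √((1+β)/(1−β))
= 539 × √(1.8420/0.15800) = 539 × 3.4144 = 1840 THz

f_obs ≈ 1840 THz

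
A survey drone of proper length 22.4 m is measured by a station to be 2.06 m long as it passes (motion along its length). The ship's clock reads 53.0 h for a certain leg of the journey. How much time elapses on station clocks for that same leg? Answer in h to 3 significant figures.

Length contraction ⇒ γ = L₀/L = 22.4/2.06 = 10.874
Time dilation: Δt = γτ₀ = 10.874 × 53.0 h = 576 h

Δt ≈ 576 h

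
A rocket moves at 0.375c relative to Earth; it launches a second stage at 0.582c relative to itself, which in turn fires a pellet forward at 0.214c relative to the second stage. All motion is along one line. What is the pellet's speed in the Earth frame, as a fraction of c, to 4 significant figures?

u ≈ 0.8557c

Compose boost 2: (0.582 + 0.375)/(1 + 0.582×0.375) = 0.9570/1.21825 = 0.785553
Compose boost 3: (0.214 + 0.785553)/(1 + 0.214×0.785553) = 0.999553/1.16811 = 0.8557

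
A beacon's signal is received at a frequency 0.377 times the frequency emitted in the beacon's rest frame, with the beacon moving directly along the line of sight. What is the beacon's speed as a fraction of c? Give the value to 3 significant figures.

β ≈ 0.751

f_obs/f_src = √((1−β)/(1+β)) = 0.377  ⇒  (1−β)/(1+β) = 0.14213
β = |1 − D²|/(1 + D²) = |1 − 0.14213|/(1 + 0.14213) = 0.751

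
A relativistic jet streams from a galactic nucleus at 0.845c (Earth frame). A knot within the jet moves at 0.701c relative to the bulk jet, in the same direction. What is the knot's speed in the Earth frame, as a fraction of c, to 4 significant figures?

Relativistic velocity addition: u = (u' + v)/(1 + u'v/c²)
= (0.701 + 0.845)/(1 + 0.701×0.845) = 1.546/1.59234 = 0.9709

u ≈ 0.9709c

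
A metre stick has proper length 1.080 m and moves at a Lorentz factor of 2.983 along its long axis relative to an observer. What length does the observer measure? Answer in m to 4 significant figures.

L ≈ 0.3621 m

γ = 2.983 (given)
Length contraction: L = L₀/γ = 1.080/2.983 = 0.3621 m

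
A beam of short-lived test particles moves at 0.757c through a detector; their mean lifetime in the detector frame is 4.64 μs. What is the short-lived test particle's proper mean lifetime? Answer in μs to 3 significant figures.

γ = 1/√(1 − 0.757²) = 1.5304
Proper time: τ₀ = Δt/γ = 4.64/1.5304 = 3.03 μs

τ₀ ≈ 3.03 μs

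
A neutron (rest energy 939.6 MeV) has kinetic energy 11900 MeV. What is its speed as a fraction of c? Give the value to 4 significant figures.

γ = 1 + K/(m₀c²) = 1 + 11900/939.6 = 13.6650
β = √(1 − 1/γ²) = 0.9973

β ≈ 0.9973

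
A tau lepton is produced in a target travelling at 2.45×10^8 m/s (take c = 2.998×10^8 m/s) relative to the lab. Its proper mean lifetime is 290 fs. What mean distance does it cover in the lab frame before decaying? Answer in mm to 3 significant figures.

d ≈ 0.123 mm

β = v/c = 2.45×10^8 / 2.998×10^8 = 0.81721
γ = 1/√(1 − 0.81721²) = 1.7351
Dilated lifetime: Δt = γτ₀ = 1.7351 × 290 fs = 503.18 fs
d = vΔt = 0.81721c × 503.18 fs = 2.4500×10^8 m/s × 5.0318×10^-13 s = 0.123 mm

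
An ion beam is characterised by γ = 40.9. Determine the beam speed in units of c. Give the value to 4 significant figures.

β = √(1 − 1/γ²) = √(1 − 1/40.9²) = √(0.999402) = 0.9997

β ≈ 0.9997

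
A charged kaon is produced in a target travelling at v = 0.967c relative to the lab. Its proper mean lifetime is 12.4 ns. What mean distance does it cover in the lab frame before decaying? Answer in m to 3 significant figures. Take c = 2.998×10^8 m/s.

d ≈ 14.1 m

γ = 1/√(1 − 0.967²) = 3.9250
Dilated lifetime: Δt = γτ₀ = 3.9250 × 12.4 ns = 48.670 ns
d = vΔt = 0.967c × 48.670 ns = 2.8991×10^8 m/s × 4.8670×10^-8 s = 14.1 m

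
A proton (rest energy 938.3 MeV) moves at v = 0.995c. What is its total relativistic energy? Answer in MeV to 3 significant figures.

γ = 1/√(1 − 0.995²) = 10.013
E = γm₀c² = 10.013 × 938.3 MeV = 9390 MeV

E ≈ 9390 MeV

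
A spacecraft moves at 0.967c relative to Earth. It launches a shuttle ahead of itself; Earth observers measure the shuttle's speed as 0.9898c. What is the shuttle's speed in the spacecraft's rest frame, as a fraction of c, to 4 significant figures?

u' ≈ 0.5319c

Inverse velocity addition: u' = (u − v)/(1 − uv/c²)
= (0.9898 − 0.967)/(1 − 0.9898×0.967) = 0.02280/0.0428634 = 0.5319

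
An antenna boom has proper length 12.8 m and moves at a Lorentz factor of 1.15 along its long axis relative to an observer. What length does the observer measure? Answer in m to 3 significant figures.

L ≈ 11.1 m

γ = 1.15 (given)
Length contraction: L = L₀/γ = 12.8/1.15 = 11.1 m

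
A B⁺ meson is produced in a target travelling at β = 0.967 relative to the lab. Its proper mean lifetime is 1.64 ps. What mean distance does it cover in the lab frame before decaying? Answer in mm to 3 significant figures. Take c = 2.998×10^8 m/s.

γ = 1/√(1 − 0.967²) = 3.9250
Dilated lifetime: Δt = γτ₀ = 3.9250 × 1.64 ps = 6.4370 ps
d = vΔt = 0.967c × 6.4370 ps = 2.8991×10^8 m/s × 6.4370×10^-12 s = 1.87 mm

d ≈ 1.87 mm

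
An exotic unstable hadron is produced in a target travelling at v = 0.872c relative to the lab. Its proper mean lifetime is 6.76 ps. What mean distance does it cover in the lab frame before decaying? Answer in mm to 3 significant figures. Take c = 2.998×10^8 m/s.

γ = 1/√(1 − 0.872²) = 2.0429
Dilated lifetime: Δt = γτ₀ = 2.0429 × 6.76 ps = 13.810 ps
d = vΔt = 0.872c × 13.810 ps = 2.6143×10^8 m/s × 1.3810×10^-11 s = 3.61 mm

d ≈ 3.61 mm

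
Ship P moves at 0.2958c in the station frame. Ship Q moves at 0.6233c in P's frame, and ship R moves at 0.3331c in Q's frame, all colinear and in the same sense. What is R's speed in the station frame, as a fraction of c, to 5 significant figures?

u ≈ 0.88131c

Compose boost 2: (0.6233 + 0.2958)/(1 + 0.6233×0.2958) = 0.91910/1.184372 = 0.7760230
Compose boost 3: (0.3331 + 0.7760230)/(1 + 0.3331×0.7760230) = 1.109123/1.258493 = 0.88131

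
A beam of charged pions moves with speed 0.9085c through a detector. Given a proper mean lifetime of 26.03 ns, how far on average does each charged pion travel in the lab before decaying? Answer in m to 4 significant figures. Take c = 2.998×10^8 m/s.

γ = 1/√(1 − 0.9085²) = 2.39300
Dilated lifetime: Δt = γτ₀ = 2.39300 × 26.03 ns = 62.2899 ns
d = vΔt = 0.9085c × 62.2899 ns = 2.72368×10^8 m/s × 6.22899×10^-8 s = 16.97 m

d ≈ 16.97 m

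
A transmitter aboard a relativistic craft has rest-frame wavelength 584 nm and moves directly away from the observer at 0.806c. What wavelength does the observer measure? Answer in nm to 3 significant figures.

λ_obs ≈ 1780 nm

Relativistic Doppler: λ_obs = λ_src √((1+β)/(1−β))
= 584 × √(1.8060/0.19400) = 584 × 3.0511 = 1780 nm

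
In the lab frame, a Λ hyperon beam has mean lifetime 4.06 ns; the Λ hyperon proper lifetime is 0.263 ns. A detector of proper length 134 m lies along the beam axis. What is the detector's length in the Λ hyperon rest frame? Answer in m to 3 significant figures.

Time dilation ⇒ γ = Δt/τ₀ = 4.06/0.263 = 15.437
Length contraction: L = L₀/γ = 134/15.437 = 8.68 m

L ≈ 8.68 m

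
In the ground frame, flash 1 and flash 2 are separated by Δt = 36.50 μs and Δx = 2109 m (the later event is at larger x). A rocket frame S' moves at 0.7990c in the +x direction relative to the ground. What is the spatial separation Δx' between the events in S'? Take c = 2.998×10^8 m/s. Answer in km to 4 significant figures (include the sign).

γ = 1/√(1 − 0.7990²) = 1.66298
Δx' = γ(Δx − vΔt) = 1.66298 × (2109 m − 0.7990×(2.998×10^8 m/s)×36.50×10^-6 s)
= 1.66298 × (-6634.22 m) = -11.03 km

Δx' ≈ -11.03 km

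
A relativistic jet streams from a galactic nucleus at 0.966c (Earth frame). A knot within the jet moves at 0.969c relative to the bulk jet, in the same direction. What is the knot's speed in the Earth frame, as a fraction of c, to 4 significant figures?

Relativistic velocity addition: u = (u' + v)/(1 + u'v/c²)
= (0.969 + 0.966)/(1 + 0.969×0.966) = 1.935/1.93605 = 0.9995

u ≈ 0.9995c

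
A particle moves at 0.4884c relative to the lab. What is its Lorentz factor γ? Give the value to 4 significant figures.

γ = 1/√(1 − β²) = 1/√(1 − 0.4884²) = 1/√(0.761465) = 1.146

γ ≈ 1.146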